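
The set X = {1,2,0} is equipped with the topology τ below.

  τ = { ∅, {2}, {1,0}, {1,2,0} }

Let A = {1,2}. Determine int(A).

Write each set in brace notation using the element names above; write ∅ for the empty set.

{2}

U open, U⊆A: ∅, {2}. int(A) = ⋃ = {2}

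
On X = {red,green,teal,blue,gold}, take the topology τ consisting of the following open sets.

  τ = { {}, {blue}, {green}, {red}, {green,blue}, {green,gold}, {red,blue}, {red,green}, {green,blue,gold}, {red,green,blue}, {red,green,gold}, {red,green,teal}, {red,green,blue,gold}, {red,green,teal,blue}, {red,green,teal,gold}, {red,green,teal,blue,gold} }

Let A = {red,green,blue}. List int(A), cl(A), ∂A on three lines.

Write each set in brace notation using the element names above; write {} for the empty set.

opens ⊆ A: {}, {green}, {red}, {blue}, {green,blue}, {red,green}, {red,blue}, {red,green,blue}; union → int = {red,green,blue}
complement {teal,gold}; its interior {}; cl(A) = X∖{} = {red,green,teal,blue,gold}
boundary = {red,green,teal,blue,gold} ∖ {red,green,blue} = {teal,gold}

int(A) = {red,green,blue}
cl(A)  = {red,green,teal,blue,gold}
∂A     = {teal,gold}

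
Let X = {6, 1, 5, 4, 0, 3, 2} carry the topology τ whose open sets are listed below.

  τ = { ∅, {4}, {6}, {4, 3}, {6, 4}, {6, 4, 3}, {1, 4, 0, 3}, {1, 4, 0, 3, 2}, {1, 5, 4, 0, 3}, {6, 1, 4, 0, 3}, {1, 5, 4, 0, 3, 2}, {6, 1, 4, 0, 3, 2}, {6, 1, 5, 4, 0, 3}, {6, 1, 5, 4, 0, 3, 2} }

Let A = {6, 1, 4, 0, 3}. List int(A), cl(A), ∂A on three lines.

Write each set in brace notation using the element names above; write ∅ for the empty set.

int(A) = {6, 1, 4, 0, 3}
cl(A)  = {6, 1, 5, 4, 0, 3, 2}
∂A     = {5, 2}

U open, U⊆A: ∅, {4}, {6}, {4, 3}, {6, 4}, {6, 4, 3}, {1, 4, 0, 3}, {6, 1, 4, 0, 3}. int(A) = ⋃ = {6, 1, 4, 0, 3}
X∖A={5, 2}, int(X∖A)=∅, hence cl(A)={6, 1, 5, 4, 0, 3, 2}
∂A: remove int from cl → {5, 2}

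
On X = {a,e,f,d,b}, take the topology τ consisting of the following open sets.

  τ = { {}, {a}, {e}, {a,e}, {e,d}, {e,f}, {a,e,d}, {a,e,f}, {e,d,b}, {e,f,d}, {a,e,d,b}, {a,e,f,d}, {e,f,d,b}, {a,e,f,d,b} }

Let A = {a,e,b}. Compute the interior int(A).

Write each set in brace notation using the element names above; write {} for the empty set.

{a,e}

U open, U⊆A: {}, {e}, {a}, {a,e}. int(A) = ⋃ = {a,e}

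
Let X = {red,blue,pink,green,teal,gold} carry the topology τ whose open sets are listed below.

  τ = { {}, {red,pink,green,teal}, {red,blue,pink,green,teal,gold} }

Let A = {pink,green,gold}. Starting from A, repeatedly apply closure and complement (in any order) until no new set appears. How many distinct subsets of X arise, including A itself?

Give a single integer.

4

closure: X∖int(X∖A) = X∖{} = {red,blue,pink,green,teal,gold}
Let k=closure and c=complement:
  1. A     = {pink,green,gold}
  2. kA    = {red,blue,pink,green,teal,gold}
  3. cA    = {red,blue,teal}
  4. ckA   = {}
— saturated at 4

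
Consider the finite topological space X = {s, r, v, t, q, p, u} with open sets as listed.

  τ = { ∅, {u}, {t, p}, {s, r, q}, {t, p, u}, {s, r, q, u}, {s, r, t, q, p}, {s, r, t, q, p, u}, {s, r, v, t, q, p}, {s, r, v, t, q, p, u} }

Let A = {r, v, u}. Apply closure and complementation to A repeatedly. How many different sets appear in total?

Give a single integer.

X∖A={s, t, q, p}, int(X∖A)={t, p}, hence cl(A)={s, r, v, q, u}
Orbit (k=closure, c=complement):
  1. A     = {r, v, u}
  2. kA    = {s, r, v, q, u}
  3. cA    = {s, t, q, p}
  4. ckA   = {t, p}
  5. kcA   = {s, r, v, t, q, p}
  6. kckA  = {v, t, p}
  7. ckcA  = {u}
  8. ckckA = {s, r, q, u}
(closed under both — stop)

8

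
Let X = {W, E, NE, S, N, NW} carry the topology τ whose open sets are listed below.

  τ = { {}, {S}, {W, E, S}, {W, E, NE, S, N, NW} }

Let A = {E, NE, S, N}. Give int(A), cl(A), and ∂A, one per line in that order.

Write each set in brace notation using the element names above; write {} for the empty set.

int(A) = {S}
cl(A)  = {W, E, NE, S, N, NW}
∂A     = {W, E, NE, N, NW}

open subsets of A: {}, {S}; so int(A) = {S}
closure: X∖int(X∖A) = X∖{} = {W, E, NE, S, N, NW}
∂A = {W, E, NE, S, N, NW} minus {S} = {W, E, NE, N, NW}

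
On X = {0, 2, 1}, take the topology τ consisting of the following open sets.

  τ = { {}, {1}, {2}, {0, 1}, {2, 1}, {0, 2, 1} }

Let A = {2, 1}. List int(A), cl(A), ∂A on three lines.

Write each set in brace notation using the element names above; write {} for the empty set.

opens ⊆ A: {}, {2}, {1}, {2, 1}; union → int = {2, 1}
complement {0}; its interior {}; cl(A) = X∖{} = {0, 2, 1}
boundary = {0, 2, 1} ∖ {2, 1} = {0}

int(A) = {2, 1}
cl(A)  = {0, 2, 1}
∂A     = {0}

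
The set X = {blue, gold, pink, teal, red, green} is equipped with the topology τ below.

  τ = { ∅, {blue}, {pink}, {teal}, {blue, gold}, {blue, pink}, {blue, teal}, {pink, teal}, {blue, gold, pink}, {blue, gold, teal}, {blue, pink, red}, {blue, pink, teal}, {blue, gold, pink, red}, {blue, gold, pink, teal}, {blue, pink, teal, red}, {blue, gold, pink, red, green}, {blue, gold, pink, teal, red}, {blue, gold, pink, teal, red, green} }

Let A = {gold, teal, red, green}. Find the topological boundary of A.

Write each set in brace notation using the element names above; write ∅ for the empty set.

{gold, red, green}

open subsets of A: ∅, {teal}; so int(A) = {teal}
closure: X∖int(X∖A) = X∖{blue, pink} = {gold, teal, red, green}
∂A = {gold, teal, red, green} minus {teal} = {gold, red, green}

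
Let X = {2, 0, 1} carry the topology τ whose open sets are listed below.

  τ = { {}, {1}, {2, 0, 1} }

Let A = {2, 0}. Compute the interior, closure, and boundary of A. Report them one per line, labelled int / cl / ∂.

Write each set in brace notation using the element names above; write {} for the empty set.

int(A) = {}
cl(A)  = {2, 0}
∂A     = {2, 0}

U open, U⊆A: {}. int(A) = ⋃ = {}
X∖A={1}, int(X∖A)={1}, hence cl(A)={2, 0}
∂A: remove int from cl → {2, 0}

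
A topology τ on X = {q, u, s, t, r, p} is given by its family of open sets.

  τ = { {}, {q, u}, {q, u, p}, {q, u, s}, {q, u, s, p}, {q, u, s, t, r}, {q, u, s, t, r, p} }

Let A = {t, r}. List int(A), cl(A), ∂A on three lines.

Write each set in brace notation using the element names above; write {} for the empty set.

interior: largest open inside A is {} (from {})
cl via duality: int({q, u, s, p}) = {q, u, s, p}, so X∖{q, u, s, p} = {t, r}
cl∖int = {t, r}

int(A) = {}
cl(A)  = {t, r}
∂A     = {t, r}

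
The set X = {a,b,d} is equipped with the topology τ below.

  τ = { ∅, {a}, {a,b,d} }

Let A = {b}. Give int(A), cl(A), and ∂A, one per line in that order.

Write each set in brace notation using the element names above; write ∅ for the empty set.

int(A) = ∅
cl(A)  = {b,d}
∂A     = {b,d}

opens ⊆ A: ∅; union → int = ∅
complement {a,d}; its interior {a}; cl(A) = X∖{a} = {b,d}
boundary = {b,d} ∖ ∅ = {b,d}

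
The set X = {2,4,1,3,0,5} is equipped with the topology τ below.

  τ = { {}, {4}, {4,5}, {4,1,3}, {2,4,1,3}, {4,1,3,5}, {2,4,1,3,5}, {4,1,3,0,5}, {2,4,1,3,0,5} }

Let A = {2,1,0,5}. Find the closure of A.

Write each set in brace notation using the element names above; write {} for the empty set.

X∖A={4,3}, int(X∖A)={4}, hence cl(A)={2,1,3,0,5}

{2,1,3,0,5}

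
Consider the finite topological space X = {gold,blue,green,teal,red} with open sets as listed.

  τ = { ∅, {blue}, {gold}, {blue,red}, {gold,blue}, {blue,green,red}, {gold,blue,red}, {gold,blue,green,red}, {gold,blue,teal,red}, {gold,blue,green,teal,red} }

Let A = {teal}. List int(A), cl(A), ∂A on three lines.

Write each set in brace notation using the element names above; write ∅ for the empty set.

U open, U⊆A: ∅. int(A) = ⋃ = ∅
X∖A={gold,blue,green,red}, int(X∖A)={gold,blue,green,red}, hence cl(A)={teal}
∂A: remove int from cl → {teal}

int(A) = ∅
cl(A)  = {teal}
∂A     = {teal}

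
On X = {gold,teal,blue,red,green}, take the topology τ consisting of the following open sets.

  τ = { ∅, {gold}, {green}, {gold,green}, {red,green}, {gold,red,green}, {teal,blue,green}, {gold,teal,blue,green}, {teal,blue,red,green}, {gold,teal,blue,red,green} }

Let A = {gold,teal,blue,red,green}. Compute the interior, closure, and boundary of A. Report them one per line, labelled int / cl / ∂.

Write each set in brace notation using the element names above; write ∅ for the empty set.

int(A) = {gold,teal,blue,red,green}
cl(A)  = {gold,teal,blue,red,green}
∂A     = ∅

opens ⊆ A: ∅, {green}, {gold}, {gold,green}, {red,green}, {gold,red,green}, {teal,blue,green}, {gold,teal,blue,green}, {teal,blue,red,green}, {gold,teal,blue,red,green}; union → int = {gold,teal,blue,red,green}
complement ∅; its interior ∅; cl(A) = X∖∅ = {gold,teal,blue,red,green}
boundary = {gold,teal,blue,red,green} ∖ {gold,teal,blue,red,green} = ∅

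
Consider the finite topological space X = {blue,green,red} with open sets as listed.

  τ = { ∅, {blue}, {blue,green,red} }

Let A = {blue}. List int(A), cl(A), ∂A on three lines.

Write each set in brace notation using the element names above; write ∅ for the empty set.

U open, U⊆A: ∅, {blue}. int(A) = ⋃ = {blue}
X∖A={green,red}, int(X∖A)=∅, hence cl(A)={blue,green,red}
∂A: remove int from cl → {green,red}

int(A) = {blue}
cl(A)  = {blue,green,red}
∂A     = {green,red}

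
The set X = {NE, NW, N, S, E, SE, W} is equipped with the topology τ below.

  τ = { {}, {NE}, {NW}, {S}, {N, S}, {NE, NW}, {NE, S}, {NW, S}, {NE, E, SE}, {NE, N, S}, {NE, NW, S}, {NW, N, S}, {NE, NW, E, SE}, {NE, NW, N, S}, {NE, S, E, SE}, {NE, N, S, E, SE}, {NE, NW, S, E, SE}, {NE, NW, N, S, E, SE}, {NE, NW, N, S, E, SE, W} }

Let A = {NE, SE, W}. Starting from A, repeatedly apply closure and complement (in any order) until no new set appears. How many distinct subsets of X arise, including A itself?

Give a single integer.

8

X∖A={NW, N, S, E}, int(X∖A)={NW, N, S}, hence cl(A)={NE, E, SE, W}
Orbit (k=closure, c=complement):
  1. A     = {NE, SE, W}
  2. kA    = {NE, E, SE, W}
  3. cA    = {NW, N, S, E}
  4. ckA   = {NW, N, S}
  5. kcA   = {NW, N, S, E, SE, W}
  6. kckA  = {NW, N, S, W}
  7. ckcA  = {NE}
  8. ckckA = {NE, E, SE}
(closed under both — stop)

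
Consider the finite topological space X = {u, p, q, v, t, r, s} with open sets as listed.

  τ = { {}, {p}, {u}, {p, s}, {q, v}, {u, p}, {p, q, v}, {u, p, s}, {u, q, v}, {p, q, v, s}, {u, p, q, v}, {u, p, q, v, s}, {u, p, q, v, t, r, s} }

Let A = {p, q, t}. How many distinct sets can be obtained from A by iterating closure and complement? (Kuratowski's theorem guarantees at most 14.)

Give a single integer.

cl via duality: int({u, v, r, s}) = {u}, so X∖{u} = {p, q, v, t, r, s}
Write k for closure, c for complement:
  1. A     = {p, q, t}
  2. kA    = {p, q, v, t, r, s}
  3. cA    = {u, v, r, s}
  4. ckA   = {u}
  5. kcA   = {u, q, v, t, r, s}
  6. kckA  = {u, t, r}
  7. ckcA  = {p}
  8. ckckA = {p, q, v, s}
  9. kckcA = {p, t, r, s}
  10. ckckcA = {u, q, v}
  11. kckckcA = {u, q, v, t, r}
  12. ckckckcA = {p, s}
applying k or c yields no new set

12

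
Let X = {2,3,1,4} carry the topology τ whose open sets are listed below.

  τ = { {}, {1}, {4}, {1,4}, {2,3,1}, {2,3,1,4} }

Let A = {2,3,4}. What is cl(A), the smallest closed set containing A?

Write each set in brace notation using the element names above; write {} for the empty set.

closure: X∖int(X∖A) = X∖{1} = {2,3,4}

{2,3,4}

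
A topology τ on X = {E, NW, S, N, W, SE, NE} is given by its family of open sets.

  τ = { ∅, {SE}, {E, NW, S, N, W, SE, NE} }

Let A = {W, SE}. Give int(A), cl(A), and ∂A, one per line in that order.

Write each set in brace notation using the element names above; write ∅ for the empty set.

int(A) = {SE}
cl(A)  = {E, NW, S, N, W, SE, NE}
∂A     = {E, NW, S, N, W, NE}

opens ⊆ A: ∅, {SE}; union → int = {SE}
complement {E, NW, S, N, NE}; its interior ∅; cl(A) = X∖∅ = {E, NW, S, N, W, SE, NE}
boundary = {E, NW, S, N, W, SE, NE} ∖ {SE} = {E, NW, S, N, W, NE}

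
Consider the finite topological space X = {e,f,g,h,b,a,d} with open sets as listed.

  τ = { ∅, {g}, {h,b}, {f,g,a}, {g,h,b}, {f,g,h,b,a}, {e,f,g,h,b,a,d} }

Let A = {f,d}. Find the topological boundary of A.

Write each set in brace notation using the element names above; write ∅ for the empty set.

{e,f,a,d}

opens ⊆ A: ∅; union → int = ∅
complement {e,g,h,b,a}; its interior {g,h,b}; cl(A) = X∖{g,h,b} = {e,f,a,d}
boundary = {e,f,a,d} ∖ ∅ = {e,f,a,d}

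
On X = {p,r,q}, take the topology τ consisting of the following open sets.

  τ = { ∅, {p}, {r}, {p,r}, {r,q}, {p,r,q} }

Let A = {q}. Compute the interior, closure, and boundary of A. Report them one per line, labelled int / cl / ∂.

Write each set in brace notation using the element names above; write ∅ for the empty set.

int(A) = ∅
cl(A)  = {q}
∂A     = {q}

open subsets of A: ∅; so int(A) = ∅
closure: X∖int(X∖A) = X∖{p,r} = {q}
∂A = {q} minus ∅ = {q}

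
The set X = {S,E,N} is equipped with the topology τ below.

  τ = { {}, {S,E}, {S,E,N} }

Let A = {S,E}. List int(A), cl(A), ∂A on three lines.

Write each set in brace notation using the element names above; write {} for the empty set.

int(A) = {S,E}
cl(A)  = {S,E,N}
∂A     = {N}

interior: largest open inside A is {S,E} (from {}, {S,E})
cl via duality: int({N}) = {}, so X∖{} = {S,E,N}
cl∖int = {N}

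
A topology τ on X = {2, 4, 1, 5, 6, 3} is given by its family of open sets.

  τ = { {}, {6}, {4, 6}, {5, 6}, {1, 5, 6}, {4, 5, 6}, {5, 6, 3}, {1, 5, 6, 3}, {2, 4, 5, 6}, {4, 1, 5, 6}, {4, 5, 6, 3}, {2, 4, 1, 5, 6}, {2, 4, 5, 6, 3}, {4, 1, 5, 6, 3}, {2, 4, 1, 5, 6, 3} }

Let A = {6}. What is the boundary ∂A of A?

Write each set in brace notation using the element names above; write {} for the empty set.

{2, 4, 1, 5, 3}

open subsets of A: {}, {6}; so int(A) = {6}
closure: X∖int(X∖A) = X∖{} = {2, 4, 1, 5, 6, 3}
∂A = {2, 4, 1, 5, 6, 3} minus {6} = {2, 4, 1, 5, 3}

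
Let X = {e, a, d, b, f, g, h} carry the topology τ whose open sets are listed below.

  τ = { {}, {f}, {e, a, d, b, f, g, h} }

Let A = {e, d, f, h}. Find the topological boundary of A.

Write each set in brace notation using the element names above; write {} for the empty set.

U open, U⊆A: {}, {f}. int(A) = ⋃ = {f}
X∖A={a, b, g}, int(X∖A)={}, hence cl(A)={e, a, d, b, f, g, h}
∂A: remove int from cl → {e, a, d, b, g, h}

{e, a, d, b, g, h}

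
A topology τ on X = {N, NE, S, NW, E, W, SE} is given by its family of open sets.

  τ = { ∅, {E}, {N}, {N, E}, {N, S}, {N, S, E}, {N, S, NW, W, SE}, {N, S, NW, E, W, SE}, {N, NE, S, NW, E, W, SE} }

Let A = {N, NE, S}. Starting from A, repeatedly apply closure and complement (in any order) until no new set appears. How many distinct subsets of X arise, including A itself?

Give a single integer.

X∖A={NW, E, W, SE}, int(X∖A)={E}, hence cl(A)={N, NE, S, NW, W, SE}
Orbit (k=closure, c=complement):
  1. A     = {N, NE, S}
  2. kA    = {N, NE, S, NW, W, SE}
  3. cA    = {NW, E, W, SE}
  4. ckA   = {E}
  5. kcA   = {NE, NW, E, W, SE}
  6. kckA  = {NE, E}
  7. ckcA  = {N, S}
  8. ckckA = {N, S, NW, W, SE}
(closed under both — stop)

8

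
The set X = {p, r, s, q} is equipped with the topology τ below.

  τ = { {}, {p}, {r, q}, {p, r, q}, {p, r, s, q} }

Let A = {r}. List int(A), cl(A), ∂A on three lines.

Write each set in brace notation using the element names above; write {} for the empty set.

int(A) = {}
cl(A)  = {r, s, q}
∂A     = {r, s, q}

open subsets of A: {}; so int(A) = {}
closure: X∖int(X∖A) = X∖{p} = {r, s, q}
∂A = {r, s, q} minus {} = {r, s, q}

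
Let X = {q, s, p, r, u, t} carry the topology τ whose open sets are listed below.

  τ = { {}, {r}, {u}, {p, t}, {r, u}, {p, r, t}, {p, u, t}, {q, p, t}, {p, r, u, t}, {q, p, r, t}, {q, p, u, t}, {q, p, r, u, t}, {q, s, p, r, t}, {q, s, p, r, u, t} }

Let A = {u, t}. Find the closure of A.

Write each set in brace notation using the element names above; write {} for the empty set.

{q, s, p, u, t}

X∖A={q, s, p, r}, int(X∖A)={r}, hence cl(A)={q, s, p, u, t}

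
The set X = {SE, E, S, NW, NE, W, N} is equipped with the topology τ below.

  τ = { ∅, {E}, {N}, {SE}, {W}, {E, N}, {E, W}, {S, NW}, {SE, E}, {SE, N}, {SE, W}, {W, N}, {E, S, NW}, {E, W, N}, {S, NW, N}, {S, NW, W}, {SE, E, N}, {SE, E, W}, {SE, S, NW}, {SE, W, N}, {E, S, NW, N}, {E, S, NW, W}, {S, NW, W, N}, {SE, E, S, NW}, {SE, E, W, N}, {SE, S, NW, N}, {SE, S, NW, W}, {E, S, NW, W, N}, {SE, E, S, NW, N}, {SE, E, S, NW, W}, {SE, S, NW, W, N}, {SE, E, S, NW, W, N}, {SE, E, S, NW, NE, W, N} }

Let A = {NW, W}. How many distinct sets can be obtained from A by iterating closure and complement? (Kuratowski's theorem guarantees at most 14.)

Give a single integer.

complement {SE, E, S, NE, N}; its interior {SE, E, N}; cl(A) = X∖{SE, E, N} = {S, NW, NE, W}
With k = closure, c = complement:
  1. A     = {NW, W}
  2. kA    = {S, NW, NE, W}
  3. cA    = {SE, E, S, NE, N}
  4. ckA   = {SE, E, N}
  5. kcA   = {SE, E, S, NW, NE, N}
  6. kckA  = {SE, E, NE, N}
  7. ckcA  = {W}
  8. ckckA = {S, NW, W}
  9. kckcA = {NE, W}
  10. ckckcA = {SE, E, S, NW, N}
k, c of each give nothing new

10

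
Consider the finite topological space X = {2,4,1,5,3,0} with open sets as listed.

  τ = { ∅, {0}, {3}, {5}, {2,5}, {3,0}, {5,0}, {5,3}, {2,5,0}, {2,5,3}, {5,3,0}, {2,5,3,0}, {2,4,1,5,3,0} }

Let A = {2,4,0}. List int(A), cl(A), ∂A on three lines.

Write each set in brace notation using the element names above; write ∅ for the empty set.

opens ⊆ A: ∅, {0}; union → int = {0}
complement {1,5,3}; its interior {5,3}; cl(A) = X∖{5,3} = {2,4,1,0}
boundary = {2,4,1,0} ∖ {0} = {2,4,1}

int(A) = {0}
cl(A)  = {2,4,1,0}
∂A     = {2,4,1}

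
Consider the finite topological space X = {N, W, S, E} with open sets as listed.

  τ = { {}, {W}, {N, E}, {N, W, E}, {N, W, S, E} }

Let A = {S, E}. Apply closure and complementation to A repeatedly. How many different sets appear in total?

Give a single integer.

cl via duality: int({N, W}) = {W}, so X∖{W} = {N, S, E}
Write k for closure, c for complement:
  1. A     = {S, E}
  2. kA    = {N, S, E}
  3. cA    = {N, W}
  4. ckA   = {W}
  5. kcA   = {N, W, S, E}
  6. kckA  = {W, S}
  7. ckcA  = {}
  8. ckckA = {N, E}
applying k or c yields no new set

8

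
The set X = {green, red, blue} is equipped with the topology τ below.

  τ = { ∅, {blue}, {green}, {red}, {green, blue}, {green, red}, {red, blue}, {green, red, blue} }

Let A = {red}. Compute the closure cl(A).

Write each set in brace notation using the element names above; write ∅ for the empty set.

{red}

closure: X∖int(X∖A) = X∖{green, blue} = {red}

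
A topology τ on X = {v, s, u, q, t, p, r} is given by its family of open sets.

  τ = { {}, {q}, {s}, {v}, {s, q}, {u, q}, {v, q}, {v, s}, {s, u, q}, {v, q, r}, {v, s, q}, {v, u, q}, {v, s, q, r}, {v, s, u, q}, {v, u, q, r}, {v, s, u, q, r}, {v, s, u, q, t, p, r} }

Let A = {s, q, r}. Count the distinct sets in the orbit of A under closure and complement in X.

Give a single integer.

8

X∖A={v, u, t, p}, int(X∖A)={v}, hence cl(A)={s, u, q, t, p, r}
Orbit (k=closure, c=complement):
  1. A     = {s, q, r}
  2. kA    = {s, u, q, t, p, r}
  3. cA    = {v, u, t, p}
  4. ckA   = {v}
  5. kcA   = {v, u, t, p, r}
  6. kckA  = {v, t, p, r}
  7. ckcA  = {s, q}
  8. ckckA = {s, u, q}
(closed under both — stop)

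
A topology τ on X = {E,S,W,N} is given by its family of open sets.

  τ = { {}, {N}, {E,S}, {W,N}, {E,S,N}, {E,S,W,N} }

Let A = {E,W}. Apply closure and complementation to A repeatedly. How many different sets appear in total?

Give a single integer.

8

closure: X∖int(X∖A) = X∖{N} = {E,S,W}
Let k=closure and c=complement:
  1. A     = {E,W}
  2. kA    = {E,S,W}
  3. cA    = {S,N}
  4. ckA   = {N}
  5. kcA   = {E,S,W,N}
  6. kckA  = {W,N}
  7. ckcA  = {}
  8. ckckA = {E,S}
— saturated at 8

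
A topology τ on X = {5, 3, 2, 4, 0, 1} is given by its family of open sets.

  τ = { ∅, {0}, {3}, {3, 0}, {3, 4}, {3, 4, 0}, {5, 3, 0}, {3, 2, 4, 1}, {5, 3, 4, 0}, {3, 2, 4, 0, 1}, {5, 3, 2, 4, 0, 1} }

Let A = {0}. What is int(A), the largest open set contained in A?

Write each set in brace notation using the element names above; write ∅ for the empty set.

{0}

U open, U⊆A: ∅, {0}. int(A) = ⋃ = {0}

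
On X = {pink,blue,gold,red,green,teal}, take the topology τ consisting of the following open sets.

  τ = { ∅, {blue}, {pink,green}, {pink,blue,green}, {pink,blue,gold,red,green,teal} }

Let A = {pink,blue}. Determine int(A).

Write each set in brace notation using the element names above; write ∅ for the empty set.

opens ⊆ A: ∅, {blue}; union → int = {blue}

{blue}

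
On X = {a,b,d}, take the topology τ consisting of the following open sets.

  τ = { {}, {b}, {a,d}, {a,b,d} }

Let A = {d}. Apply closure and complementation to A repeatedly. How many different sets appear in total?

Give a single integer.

6

X∖A={a,b}, int(X∖A)={b}, hence cl(A)={a,d}
Orbit (k=closure, c=complement):
  1. A     = {d}
  2. kA    = {a,d}
  3. cA    = {a,b}
  4. ckA   = {b}
  5. kcA   = {a,b,d}
  6. ckcA  = {}
(closed under both — stop)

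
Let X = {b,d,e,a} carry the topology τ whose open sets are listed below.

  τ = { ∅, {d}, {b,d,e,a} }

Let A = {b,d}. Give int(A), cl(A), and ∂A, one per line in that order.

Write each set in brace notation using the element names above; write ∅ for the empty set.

opens ⊆ A: ∅, {d}; union → int = {d}
complement {e,a}; its interior ∅; cl(A) = X∖∅ = {b,d,e,a}
boundary = {b,d,e,a} ∖ {d} = {b,e,a}

int(A) = {d}
cl(A)  = {b,d,e,a}
∂A     = {b,e,a}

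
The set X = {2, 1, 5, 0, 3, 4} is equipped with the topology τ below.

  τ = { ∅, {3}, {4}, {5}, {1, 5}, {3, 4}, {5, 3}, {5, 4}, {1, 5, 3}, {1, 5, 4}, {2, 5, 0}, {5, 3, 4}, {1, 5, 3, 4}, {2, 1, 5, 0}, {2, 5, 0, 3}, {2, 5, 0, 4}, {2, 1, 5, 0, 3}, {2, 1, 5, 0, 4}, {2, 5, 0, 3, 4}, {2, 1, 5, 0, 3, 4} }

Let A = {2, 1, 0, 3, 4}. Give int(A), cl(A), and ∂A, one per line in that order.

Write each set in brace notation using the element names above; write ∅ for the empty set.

int(A) = {3, 4}
cl(A)  = {2, 1, 0, 3, 4}
∂A     = {2, 1, 0}

U open, U⊆A: ∅, {4}, {3}, {3, 4}. int(A) = ⋃ = {3, 4}
X∖A={5}, int(X∖A)={5}, hence cl(A)={2, 1, 0, 3, 4}
∂A: remove int from cl → {2, 1, 0}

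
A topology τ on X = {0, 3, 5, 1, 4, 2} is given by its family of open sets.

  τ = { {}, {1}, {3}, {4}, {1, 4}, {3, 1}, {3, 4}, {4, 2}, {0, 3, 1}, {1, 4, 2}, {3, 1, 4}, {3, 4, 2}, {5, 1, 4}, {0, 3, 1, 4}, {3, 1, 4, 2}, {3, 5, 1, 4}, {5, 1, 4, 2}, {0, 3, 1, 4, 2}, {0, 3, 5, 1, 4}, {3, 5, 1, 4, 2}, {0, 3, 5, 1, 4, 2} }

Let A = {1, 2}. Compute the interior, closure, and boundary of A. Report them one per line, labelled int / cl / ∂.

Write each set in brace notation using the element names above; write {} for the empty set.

open subsets of A: {}, {1}; so int(A) = {1}
closure: X∖int(X∖A) = X∖{3, 4} = {0, 5, 1, 2}
∂A = {0, 5, 1, 2} minus {1} = {0, 5, 2}

int(A) = {1}
cl(A)  = {0, 5, 1, 2}
∂A     = {0, 5, 2}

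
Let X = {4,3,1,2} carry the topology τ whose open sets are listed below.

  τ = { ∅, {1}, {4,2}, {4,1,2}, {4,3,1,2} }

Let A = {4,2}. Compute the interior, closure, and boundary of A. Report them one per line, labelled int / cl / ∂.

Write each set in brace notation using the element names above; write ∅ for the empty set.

U open, U⊆A: ∅, {4,2}. int(A) = ⋃ = {4,2}
X∖A={3,1}, int(X∖A)={1}, hence cl(A)={4,3,2}
∂A: remove int from cl → {3}

int(A) = {4,2}
cl(A)  = {4,3,2}
∂A     = {3}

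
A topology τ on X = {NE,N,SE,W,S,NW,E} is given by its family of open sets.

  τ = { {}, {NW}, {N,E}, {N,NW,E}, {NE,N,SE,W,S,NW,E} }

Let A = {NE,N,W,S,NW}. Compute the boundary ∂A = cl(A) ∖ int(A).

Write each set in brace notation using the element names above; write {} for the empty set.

open subsets of A: {}, {NW}; so int(A) = {NW}
closure: X∖int(X∖A) = X∖{} = {NE,N,SE,W,S,NW,E}
∂A = {NE,N,SE,W,S,NW,E} minus {NW} = {NE,N,SE,W,S,E}

{NE,N,SE,W,S,E}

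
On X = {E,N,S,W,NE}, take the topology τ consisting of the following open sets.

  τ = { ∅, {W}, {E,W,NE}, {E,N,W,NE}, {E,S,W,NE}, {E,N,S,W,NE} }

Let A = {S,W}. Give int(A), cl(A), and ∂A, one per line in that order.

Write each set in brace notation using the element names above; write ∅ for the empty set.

int(A) = {W}
cl(A)  = {E,N,S,W,NE}
∂A     = {E,N,S,NE}

opens ⊆ A: ∅, {W}; union → int = {W}
complement {E,N,NE}; its interior ∅; cl(A) = X∖∅ = {E,N,S,W,NE}
boundary = {E,N,S,W,NE} ∖ {W} = {E,N,S,NE}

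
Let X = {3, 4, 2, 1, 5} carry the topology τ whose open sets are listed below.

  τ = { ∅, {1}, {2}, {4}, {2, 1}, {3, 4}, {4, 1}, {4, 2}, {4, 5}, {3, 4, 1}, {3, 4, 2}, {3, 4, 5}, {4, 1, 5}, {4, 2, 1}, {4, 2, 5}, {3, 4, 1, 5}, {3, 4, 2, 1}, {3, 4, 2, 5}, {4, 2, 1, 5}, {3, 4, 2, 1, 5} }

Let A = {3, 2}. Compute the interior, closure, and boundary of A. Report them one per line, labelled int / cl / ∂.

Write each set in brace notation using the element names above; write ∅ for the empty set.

int(A) = {2}
cl(A)  = {3, 2}
∂A     = {3}

opens ⊆ A: ∅, {2}; union → int = {2}
complement {4, 1, 5}; its interior {4, 1, 5}; cl(A) = X∖{4, 1, 5} = {3, 2}
boundary = {3, 2} ∖ {2} = {3}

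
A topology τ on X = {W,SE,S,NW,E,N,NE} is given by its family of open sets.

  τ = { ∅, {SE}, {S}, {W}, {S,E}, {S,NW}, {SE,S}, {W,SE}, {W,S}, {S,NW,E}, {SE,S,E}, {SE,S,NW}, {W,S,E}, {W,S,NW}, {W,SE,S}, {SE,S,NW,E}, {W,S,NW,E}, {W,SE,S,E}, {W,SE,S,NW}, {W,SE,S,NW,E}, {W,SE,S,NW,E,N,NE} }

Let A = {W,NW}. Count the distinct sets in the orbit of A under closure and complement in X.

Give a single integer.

complement {SE,S,E,N,NE}; its interior {SE,S,E}; cl(A) = X∖{SE,S,E} = {W,NW,N,NE}
With k = closure, c = complement:
  1. A     = {W,NW}
  2. kA    = {W,NW,N,NE}
  3. cA    = {SE,S,E,N,NE}
  4. ckA   = {SE,S,E}
  5. kcA   = {SE,S,NW,E,N,NE}
  6. ckcA  = {W}
  7. kckcA = {W,N,NE}
  8. ckckcA = {SE,S,NW,E}
k, c of each give nothing new

8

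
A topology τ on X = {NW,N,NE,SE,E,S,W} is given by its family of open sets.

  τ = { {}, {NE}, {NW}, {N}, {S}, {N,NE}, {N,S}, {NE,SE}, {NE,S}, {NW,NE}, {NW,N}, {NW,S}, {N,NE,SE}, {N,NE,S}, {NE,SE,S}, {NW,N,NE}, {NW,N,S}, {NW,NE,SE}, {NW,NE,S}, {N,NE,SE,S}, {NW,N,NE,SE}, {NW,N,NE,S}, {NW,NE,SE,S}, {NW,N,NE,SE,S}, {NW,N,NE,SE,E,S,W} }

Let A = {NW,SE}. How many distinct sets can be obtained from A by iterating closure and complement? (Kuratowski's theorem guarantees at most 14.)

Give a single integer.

cl via duality: int({N,NE,E,S,W}) = {N,NE,S}, so X∖{N,NE,S} = {NW,SE,E,W}
Write k for closure, c for complement:
  1. A     = {NW,SE}
  2. kA    = {NW,SE,E,W}
  3. cA    = {N,NE,E,S,W}
  4. ckA   = {N,NE,S}
  5. kcA   = {N,NE,SE,E,S,W}
  6. ckcA  = {NW}
  7. kckcA = {NW,E,W}
  8. ckckcA = {N,NE,SE,S}
applying k or c yields no new set

8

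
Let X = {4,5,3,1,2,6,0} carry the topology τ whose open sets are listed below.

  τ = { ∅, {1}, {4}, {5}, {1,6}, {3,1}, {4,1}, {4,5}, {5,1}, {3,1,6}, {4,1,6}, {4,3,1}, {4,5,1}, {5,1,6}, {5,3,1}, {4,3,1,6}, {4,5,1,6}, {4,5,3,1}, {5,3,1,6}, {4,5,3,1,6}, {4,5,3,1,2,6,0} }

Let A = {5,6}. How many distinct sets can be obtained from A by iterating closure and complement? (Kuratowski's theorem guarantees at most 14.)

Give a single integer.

8

X∖A={4,3,1,2,0}, int(X∖A)={4,3,1}, hence cl(A)={5,2,6,0}
Orbit (k=closure, c=complement):
  1. A     = {5,6}
  2. kA    = {5,2,6,0}
  3. cA    = {4,3,1,2,0}
  4. ckA   = {4,3,1}
  5. kcA   = {4,3,1,2,6,0}
  6. ckcA  = {5}
  7. kckcA = {5,2,0}
  8. ckckcA = {4,3,1,6}
(closed under both — stop)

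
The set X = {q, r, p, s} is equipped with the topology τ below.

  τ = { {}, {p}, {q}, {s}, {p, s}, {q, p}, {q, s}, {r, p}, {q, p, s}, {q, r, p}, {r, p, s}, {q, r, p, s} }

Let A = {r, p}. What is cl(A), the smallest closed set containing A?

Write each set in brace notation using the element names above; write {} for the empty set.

cl via duality: int({q, s}) = {q, s}, so X∖{q, s} = {r, p}

{r, p}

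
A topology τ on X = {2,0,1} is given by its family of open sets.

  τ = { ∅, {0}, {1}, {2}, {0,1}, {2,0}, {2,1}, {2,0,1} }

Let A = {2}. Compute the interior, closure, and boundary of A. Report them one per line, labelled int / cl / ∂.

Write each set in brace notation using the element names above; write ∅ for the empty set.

int(A) = {2}
cl(A)  = {2}
∂A     = ∅

U open, U⊆A: ∅, {2}. int(A) = ⋃ = {2}
X∖A={0,1}, int(X∖A)={0,1}, hence cl(A)={2}
∂A: remove int from cl → ∅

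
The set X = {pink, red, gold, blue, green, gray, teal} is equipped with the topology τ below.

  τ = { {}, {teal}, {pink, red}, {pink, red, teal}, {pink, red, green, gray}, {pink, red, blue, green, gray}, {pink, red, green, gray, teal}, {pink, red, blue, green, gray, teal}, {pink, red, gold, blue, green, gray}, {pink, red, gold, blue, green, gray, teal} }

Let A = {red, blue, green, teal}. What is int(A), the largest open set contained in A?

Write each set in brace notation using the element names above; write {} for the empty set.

{teal}

opens ⊆ A: {}, {teal}; union → int = {teal}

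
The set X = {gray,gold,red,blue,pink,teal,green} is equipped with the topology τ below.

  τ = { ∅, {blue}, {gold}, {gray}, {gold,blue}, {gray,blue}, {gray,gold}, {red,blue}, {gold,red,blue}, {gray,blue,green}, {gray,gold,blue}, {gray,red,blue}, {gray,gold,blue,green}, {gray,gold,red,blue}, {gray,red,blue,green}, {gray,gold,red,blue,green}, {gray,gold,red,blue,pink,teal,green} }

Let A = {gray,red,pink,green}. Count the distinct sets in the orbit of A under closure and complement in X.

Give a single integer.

8

complement {gold,blue,teal}; its interior {gold,blue}; cl(A) = X∖{gold,blue} = {gray,red,pink,teal,green}
With k = closure, c = complement:
  1. A     = {gray,red,pink,green}
  2. kA    = {gray,red,pink,teal,green}
  3. cA    = {gold,blue,teal}
  4. ckA   = {gold,blue}
  5. kcA   = {gold,red,blue,pink,teal,green}
  6. ckcA  = {gray}
  7. kckcA = {gray,pink,teal,green}
  8. ckckcA = {gold,red,blue}
k, c of each give nothing new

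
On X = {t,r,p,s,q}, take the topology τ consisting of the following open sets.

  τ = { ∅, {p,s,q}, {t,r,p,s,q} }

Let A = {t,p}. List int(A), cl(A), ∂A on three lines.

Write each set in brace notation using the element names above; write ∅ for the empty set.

opens ⊆ A: ∅; union → int = ∅
complement {r,s,q}; its interior ∅; cl(A) = X∖∅ = {t,r,p,s,q}
boundary = {t,r,p,s,q} ∖ ∅ = {t,r,p,s,q}

int(A) = ∅
cl(A)  = {t,r,p,s,q}
∂A     = {t,r,p,s,q}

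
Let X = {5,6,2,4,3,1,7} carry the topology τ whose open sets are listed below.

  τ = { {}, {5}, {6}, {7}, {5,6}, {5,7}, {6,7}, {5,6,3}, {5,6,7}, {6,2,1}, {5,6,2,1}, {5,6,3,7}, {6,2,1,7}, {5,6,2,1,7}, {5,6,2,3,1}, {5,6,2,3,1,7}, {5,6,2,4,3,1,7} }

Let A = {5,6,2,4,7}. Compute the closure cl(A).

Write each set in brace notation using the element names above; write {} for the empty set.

complement {3,1}; its interior {}; cl(A) = X∖{} = {5,6,2,4,3,1,7}

{5,6,2,4,3,1,7}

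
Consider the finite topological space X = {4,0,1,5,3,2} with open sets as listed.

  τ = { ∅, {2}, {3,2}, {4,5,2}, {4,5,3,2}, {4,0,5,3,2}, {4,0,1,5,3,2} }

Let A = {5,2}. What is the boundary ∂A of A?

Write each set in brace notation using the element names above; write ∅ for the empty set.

{4,0,1,5,3}

interior: largest open inside A is {2} (from ∅, {2})
cl via duality: int({4,0,1,3}) = ∅, so X∖∅ = {4,0,1,5,3,2}
cl∖int = {4,0,1,5,3}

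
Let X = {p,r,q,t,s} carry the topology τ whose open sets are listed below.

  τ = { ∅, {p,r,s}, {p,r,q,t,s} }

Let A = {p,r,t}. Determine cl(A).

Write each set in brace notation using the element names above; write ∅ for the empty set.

cl via duality: int({q,s}) = ∅, so X∖∅ = {p,r,q,t,s}

{p,r,q,t,s}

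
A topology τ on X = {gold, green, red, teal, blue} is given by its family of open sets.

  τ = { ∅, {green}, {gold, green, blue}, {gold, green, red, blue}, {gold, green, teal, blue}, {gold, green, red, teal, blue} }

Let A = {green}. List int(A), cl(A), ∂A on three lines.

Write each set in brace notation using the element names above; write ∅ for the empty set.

int(A) = {green}
cl(A)  = {gold, green, red, teal, blue}
∂A     = {gold, red, teal, blue}

opens ⊆ A: ∅, {green}; union → int = {green}
complement {gold, red, teal, blue}; its interior ∅; cl(A) = X∖∅ = {gold, green, red, teal, blue}
boundary = {gold, green, red, teal, blue} ∖ {green} = {gold, red, teal, blue}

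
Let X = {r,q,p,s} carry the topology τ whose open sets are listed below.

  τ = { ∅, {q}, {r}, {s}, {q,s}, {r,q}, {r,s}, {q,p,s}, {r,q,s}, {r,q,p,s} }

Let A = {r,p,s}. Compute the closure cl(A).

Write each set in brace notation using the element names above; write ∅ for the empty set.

closure: X∖int(X∖A) = X∖{q} = {r,p,s}

{r,p,s}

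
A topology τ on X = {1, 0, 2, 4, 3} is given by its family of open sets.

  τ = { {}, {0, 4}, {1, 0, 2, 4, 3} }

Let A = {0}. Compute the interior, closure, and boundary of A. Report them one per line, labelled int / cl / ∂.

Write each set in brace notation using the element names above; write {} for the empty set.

int(A) = {}
cl(A)  = {1, 0, 2, 4, 3}
∂A     = {1, 0, 2, 4, 3}

U open, U⊆A: {}. int(A) = ⋃ = {}
X∖A={1, 2, 4, 3}, int(X∖A)={}, hence cl(A)={1, 0, 2, 4, 3}
∂A: remove int from cl → {1, 0, 2, 4, 3}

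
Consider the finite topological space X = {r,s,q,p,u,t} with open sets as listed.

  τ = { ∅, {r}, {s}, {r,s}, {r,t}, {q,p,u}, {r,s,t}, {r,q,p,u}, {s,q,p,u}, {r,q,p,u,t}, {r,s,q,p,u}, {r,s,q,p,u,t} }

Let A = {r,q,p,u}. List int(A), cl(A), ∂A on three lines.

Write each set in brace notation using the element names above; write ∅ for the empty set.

opens ⊆ A: ∅, {r}, {q,p,u}, {r,q,p,u}; union → int = {r,q,p,u}
complement {s,t}; its interior {s}; cl(A) = X∖{s} = {r,q,p,u,t}
boundary = {r,q,p,u,t} ∖ {r,q,p,u} = {t}

int(A) = {r,q,p,u}
cl(A)  = {r,q,p,u,t}
∂A     = {t}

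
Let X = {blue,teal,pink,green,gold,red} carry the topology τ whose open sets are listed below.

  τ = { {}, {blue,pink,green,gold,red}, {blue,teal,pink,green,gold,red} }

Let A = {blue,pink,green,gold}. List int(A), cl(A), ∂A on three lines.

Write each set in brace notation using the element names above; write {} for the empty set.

int(A) = {}
cl(A)  = {blue,teal,pink,green,gold,red}
∂A     = {blue,teal,pink,green,gold,red}

U open, U⊆A: {}. int(A) = ⋃ = {}
X∖A={teal,red}, int(X∖A)={}, hence cl(A)={blue,teal,pink,green,gold,red}
∂A: remove int from cl → {blue,teal,pink,green,gold,red}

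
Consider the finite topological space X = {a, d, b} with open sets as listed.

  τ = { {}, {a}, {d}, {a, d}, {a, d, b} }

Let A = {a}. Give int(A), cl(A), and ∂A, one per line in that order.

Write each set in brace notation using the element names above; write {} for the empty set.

opens ⊆ A: {}, {a}; union → int = {a}
complement {d, b}; its interior {d}; cl(A) = X∖{d} = {a, b}
boundary = {a, b} ∖ {a} = {b}

int(A) = {a}
cl(A)  = {a, b}
∂A     = {b}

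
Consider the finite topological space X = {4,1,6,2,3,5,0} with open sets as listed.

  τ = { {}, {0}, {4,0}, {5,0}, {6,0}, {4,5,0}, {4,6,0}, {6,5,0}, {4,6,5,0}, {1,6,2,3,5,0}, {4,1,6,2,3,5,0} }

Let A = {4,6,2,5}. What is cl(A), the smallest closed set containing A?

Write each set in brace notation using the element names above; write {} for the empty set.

complement {1,3,0}; its interior {0}; cl(A) = X∖{0} = {4,1,6,2,3,5}

{4,1,6,2,3,5}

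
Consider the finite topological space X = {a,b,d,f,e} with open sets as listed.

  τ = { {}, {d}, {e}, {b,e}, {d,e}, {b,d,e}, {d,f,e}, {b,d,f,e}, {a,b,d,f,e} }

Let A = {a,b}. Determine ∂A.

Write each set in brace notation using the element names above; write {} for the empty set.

{a,b}

open subsets of A: {}; so int(A) = {}
closure: X∖int(X∖A) = X∖{d,f,e} = {a,b}
∂A = {a,b} minus {} = {a,b}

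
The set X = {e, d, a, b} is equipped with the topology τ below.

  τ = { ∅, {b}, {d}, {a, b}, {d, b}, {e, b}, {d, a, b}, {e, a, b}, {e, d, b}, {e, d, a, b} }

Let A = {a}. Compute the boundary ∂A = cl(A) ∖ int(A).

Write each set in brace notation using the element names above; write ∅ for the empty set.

{a}

U open, U⊆A: ∅. int(A) = ⋃ = ∅
X∖A={e, d, b}, int(X∖A)={e, d, b}, hence cl(A)={a}
∂A: remove int from cl → {a}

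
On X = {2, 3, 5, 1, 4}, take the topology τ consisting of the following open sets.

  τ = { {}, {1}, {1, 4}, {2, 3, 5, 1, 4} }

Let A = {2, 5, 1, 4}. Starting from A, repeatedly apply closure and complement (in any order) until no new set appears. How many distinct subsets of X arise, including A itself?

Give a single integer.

cl via duality: int({3}) = {}, so X∖{} = {2, 3, 5, 1, 4}
Write k for closure, c for complement:
  1. A     = {2, 5, 1, 4}
  2. kA    = {2, 3, 5, 1, 4}
  3. cA    = {3}
  4. ckA   = {}
  5. kcA   = {2, 3, 5}
  6. ckcA  = {1, 4}
applying k or c yields no new set

6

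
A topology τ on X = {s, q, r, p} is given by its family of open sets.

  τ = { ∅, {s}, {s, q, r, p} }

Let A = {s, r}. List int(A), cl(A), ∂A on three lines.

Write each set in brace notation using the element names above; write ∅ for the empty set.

U open, U⊆A: ∅, {s}. int(A) = ⋃ = {s}
X∖A={q, p}, int(X∖A)=∅, hence cl(A)={s, q, r, p}
∂A: remove int from cl → {q, r, p}

int(A) = {s}
cl(A)  = {s, q, r, p}
∂A     = {q, r, p}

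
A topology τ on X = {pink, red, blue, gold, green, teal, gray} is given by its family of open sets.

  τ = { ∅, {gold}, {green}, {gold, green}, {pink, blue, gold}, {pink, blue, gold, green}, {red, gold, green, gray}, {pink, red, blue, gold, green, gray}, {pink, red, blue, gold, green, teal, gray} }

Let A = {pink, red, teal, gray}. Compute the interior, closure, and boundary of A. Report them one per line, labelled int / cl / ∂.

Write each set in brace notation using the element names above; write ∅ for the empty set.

int(A) = ∅
cl(A)  = {pink, red, blue, teal, gray}
∂A     = {pink, red, blue, teal, gray}

opens ⊆ A: ∅; union → int = ∅
complement {blue, gold, green}; its interior {gold, green}; cl(A) = X∖{gold, green} = {pink, red, blue, teal, gray}
boundary = {pink, red, blue, teal, gray} ∖ ∅ = {pink, red, blue, teal, gray}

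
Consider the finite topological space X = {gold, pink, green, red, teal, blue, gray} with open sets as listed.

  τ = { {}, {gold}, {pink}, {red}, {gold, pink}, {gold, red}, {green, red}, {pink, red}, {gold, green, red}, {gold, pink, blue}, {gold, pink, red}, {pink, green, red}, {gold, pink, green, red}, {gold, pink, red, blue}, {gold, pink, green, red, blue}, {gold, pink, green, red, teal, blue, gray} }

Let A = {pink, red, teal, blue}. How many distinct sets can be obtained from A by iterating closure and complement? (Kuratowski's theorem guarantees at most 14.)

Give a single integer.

8

closure: X∖int(X∖A) = X∖{gold} = {pink, green, red, teal, blue, gray}
Let k=closure and c=complement:
  1. A     = {pink, red, teal, blue}
  2. kA    = {pink, green, red, teal, blue, gray}
  3. cA    = {gold, green, gray}
  4. ckA   = {gold}
  5. kcA   = {gold, green, teal, blue, gray}
  6. kckA  = {gold, teal, blue, gray}
  7. ckcA  = {pink, red}
  8. ckckA = {pink, green, red}
— saturated at 8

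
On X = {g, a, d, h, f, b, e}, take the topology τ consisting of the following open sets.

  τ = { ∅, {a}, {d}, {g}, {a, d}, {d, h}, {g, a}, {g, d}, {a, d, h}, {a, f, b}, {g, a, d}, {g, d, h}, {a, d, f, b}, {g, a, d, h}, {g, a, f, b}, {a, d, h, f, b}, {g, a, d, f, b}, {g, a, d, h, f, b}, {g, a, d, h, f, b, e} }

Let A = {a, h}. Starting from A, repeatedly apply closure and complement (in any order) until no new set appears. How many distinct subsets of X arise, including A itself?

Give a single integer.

X∖A={g, d, f, b, e}, int(X∖A)={g, d}, hence cl(A)={a, h, f, b, e}
Orbit (k=closure, c=complement):
  1. A     = {a, h}
  2. kA    = {a, h, f, b, e}
  3. cA    = {g, d, f, b, e}
  4. ckA   = {g, d}
  5. kcA   = {g, d, h, f, b, e}
  6. kckA  = {g, d, h, e}
  7. ckcA  = {a}
  8. ckckA = {a, f, b}
  9. kckcA = {a, f, b, e}
  10. ckckcA = {g, d, h}
(closed under both — stop)

10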